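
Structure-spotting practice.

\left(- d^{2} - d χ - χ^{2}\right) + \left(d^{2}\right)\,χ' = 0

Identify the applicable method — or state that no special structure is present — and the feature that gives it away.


Technique: the homogeneous substitution — the slope's numerator and denominator have matching total degree, so it depends only on χ/d and the ratio substitution collapses it.


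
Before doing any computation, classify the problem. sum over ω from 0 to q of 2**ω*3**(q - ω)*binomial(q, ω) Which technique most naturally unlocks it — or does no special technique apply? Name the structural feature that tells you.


Method: the binomial theorem — the summand is term ω of a binomial expansion in 2 and 3; the whole sum is a single power.


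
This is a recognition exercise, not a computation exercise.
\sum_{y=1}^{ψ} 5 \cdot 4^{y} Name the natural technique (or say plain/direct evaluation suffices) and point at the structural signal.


Verdict: the geometric series formula — consecutive terms stand in a fixed index-free ratio — the geometric sum formula closes it.


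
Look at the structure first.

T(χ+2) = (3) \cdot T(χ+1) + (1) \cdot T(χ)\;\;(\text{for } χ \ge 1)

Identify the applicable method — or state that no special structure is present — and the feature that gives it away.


Diagnosis: the characteristic-root method — fixed numeric weights on consecutive terms and no forcing term added: the root method in its home territory.


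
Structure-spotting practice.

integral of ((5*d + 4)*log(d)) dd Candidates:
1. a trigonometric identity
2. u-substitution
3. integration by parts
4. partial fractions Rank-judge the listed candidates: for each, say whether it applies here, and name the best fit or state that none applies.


Best approach: integration by parts — one parts step with u = log(d) trades the logarithm for an algebraic integrand.
- a trigonometric identity — there is no trigonometric structure at all — the integrand carries no sine or cosine to rewrite.
- u-substitution — no subexpression of the integrand pairs with its own derivative as a factor — individual terms may offer their own substitutions, but any change of variable covering the whole integral would have to be constructed from outside the expression.
- integration by parts: yes, a natural case for it.
- partial fractions — there is no rational-function structure to decompose.


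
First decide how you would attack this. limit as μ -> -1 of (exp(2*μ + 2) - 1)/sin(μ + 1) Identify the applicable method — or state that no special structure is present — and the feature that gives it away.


Verdict: l'Hôpital's rule (0/0) — plug in -1: top and bottom both hit zero, so differentiate each and retry. Known elementary limits would finish this too — the rule just bypasses the case analysis.


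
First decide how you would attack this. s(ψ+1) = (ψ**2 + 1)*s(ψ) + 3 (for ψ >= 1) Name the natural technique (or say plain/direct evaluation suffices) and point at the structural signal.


Diagnosis: a summation factor — rescale the sequence by the product of the weights ψ**2 + 1 so far — the recurrence collapses to a plain running sum.


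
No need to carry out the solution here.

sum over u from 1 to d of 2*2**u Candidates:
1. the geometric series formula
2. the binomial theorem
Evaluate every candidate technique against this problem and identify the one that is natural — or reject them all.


Technique: the geometric series formula — each summand is the previous one scaled by 2; that constant multiplier is itself the geometric structure.
- the geometric series formula — applicable, and directly so.
- the binomial theorem — the terms do not reassemble into a binomial power.


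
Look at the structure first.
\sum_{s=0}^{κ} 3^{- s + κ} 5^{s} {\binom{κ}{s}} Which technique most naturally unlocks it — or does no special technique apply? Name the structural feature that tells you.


Diagnosis: the binomial theorem — the summand is term s of a binomial expansion in 5 and 3; the whole sum is a single power.


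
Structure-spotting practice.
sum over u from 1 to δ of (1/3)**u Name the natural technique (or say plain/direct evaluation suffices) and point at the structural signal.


Best approach: the geometric series formula — consecutive terms stand in a fixed index-free ratio — the geometric sum formula closes it.


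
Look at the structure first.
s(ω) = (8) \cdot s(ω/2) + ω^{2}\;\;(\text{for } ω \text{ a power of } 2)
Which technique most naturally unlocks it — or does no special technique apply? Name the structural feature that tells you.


Verdict: the master substitution — the argument contracts 2-fold per step: reindex ω exponentially and solve the linear recurrence in the new index.


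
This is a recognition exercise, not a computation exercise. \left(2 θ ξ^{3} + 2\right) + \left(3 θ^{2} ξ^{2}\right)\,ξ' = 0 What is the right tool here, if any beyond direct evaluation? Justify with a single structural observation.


Best approach: the exact-equation method — because the two cross partials coincide, the form is conservative as written — recover its potential in (θ, ξ).


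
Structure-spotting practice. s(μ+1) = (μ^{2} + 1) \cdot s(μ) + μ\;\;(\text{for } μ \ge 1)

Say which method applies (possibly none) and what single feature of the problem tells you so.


Method: a summation factor — because the multiplier μ^{2} + 1 is index-dependent, divide through by its running product and sum the resulting differences.


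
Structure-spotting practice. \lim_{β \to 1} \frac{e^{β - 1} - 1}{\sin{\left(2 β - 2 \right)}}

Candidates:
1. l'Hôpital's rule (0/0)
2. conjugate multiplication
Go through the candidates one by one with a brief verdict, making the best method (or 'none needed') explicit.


Method: l'Hôpital's rule (0/0) — the 0/0 form at 1 is the signature situation for l'Hôpital's rule. Known elementary limits would finish this too — the rule just bypasses the case analysis.
- l'Hôpital's rule (0/0) — applies; the problem has the shape this method handles.
- conjugate multiplication: rationalization has no target — no divergent radical difference appears.


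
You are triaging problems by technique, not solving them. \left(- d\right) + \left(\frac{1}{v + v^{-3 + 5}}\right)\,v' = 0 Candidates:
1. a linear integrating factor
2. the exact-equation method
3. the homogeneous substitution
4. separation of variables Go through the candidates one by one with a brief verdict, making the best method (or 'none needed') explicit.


Technique: separation of variables — separating collects all v-dependence with the derivative and leaves all d-dependence opposite: variables separate. This doubles as a Bernoulli equation in the unknown as written; dividing and integrating works on it directly.
- a linear integrating factor — the unknown enters nonlinearly (through a power, a denominator, or a transcendental function), which the linear integrating-factor recipe cannot absorb as-is — any repair would come from a preliminary substitution, not the factor.
- the exact-equation method: with no real cross-dependence between the variables, the exact-equation machinery is a detour rather than the natural reading.
- the homogeneous substitution — the ratio substitution does not collapse this equation.
- separation of variables: yes — fits the structure here.


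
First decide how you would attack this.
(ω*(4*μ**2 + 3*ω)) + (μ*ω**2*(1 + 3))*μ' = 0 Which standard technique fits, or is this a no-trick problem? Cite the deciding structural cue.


Best approach: the exact-equation method — because the two cross partials coincide, the form is conservative as written — recover its potential in (ω, μ).


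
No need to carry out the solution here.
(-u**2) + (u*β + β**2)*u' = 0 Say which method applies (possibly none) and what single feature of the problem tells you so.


Diagnosis: the homogeneous substitution — scaling β and u together leaves the slope fixed — it depends only on u/β, so substitute the ratio. A Bernoulli substitution after rearrangement (possibly exchanging dependent and independent variable) is a fair alternative; the homogeneous route works on the equation as it stands.


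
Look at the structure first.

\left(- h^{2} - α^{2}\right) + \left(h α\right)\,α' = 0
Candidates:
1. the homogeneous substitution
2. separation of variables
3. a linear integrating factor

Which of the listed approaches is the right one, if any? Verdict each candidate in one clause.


Verdict: the homogeneous substitution — the slope's numerator and denominator have matching total degree, so it depends only on α/h and the ratio substitution collapses it. A Bernoulli rewrite works here as the equation stands — the homogeneous substitution is the more immediate reading.
- the homogeneous substitution: yes, a natural case for it.
- separation of variables — the two dependences are entangled, not a clean product of one-variable pieces.
- a linear integrating factor: a nonlinear term in the unknown puts this outside the integrating-factor template.


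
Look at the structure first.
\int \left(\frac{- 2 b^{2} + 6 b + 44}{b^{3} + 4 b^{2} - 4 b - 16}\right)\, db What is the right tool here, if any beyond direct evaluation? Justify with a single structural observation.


Best approach: partial fractions — the denominator b^{3} + 4 b^{2} - 4 b - 16 factors, so the quotient decomposes into elementary partial fractions term by term.


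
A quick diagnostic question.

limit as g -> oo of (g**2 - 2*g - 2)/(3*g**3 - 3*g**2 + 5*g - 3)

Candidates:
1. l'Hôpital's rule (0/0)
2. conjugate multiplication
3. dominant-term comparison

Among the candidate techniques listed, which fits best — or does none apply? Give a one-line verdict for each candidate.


Best approach: dominant-term comparison — divide by the highest power of g present: lower-order terms vanish and the dominant ratio remains.
- l'Hôpital's rule (0/0) — no 0/0 form appears: written as one quotient, top and bottom both grow without bound, and the ratio is decided by their leading terms.
- conjugate multiplication: there is no infinity-minus-infinity radical difference to rationalize.
- dominant-term comparison: yes — fits the structure here.


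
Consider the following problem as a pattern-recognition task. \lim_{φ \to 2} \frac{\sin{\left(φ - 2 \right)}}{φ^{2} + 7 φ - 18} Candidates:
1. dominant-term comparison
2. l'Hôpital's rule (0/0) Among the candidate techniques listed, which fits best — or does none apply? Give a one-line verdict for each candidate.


Verdict: l'Hôpital's rule (0/0) — the 0/0 form at 2 is the signature situation for l'Hôpital's rule. Expanding numerator and denominator to first order gives the same value — the rule automates exactly that.
- dominant-term comparison: this limit is not decided by comparing polynomial growth at infinity.
- l'Hôpital's rule (0/0): yes — fits the structure here.


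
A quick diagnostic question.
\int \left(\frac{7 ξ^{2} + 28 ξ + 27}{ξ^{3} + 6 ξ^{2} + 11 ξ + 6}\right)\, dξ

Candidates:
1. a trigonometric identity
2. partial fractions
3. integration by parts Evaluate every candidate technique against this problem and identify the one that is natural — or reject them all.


Best approach: partial fractions — a proper rational integrand over the factorable ξ^{3} + 6 ξ^{2} + 11 ξ + 6: partial fractions reduce it to elementary pieces.
- a trigonometric identity: with no trigonometric functions present, identity rewriting has no target.
- partial fractions: yes — fits the structure here.
- integration by parts — the integrand does not split as a nonconstant polynomial times an exp, sine, cosine of a linear argument, or logarithm — no polynomial-kernel parts product to differentiate one side of.


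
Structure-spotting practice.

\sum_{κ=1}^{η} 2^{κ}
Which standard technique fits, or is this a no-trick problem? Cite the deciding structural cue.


Method: the geometric series formula — check a ratio of consecutive terms: it is 2, independent of the index, so the geometric formula closes the sum.


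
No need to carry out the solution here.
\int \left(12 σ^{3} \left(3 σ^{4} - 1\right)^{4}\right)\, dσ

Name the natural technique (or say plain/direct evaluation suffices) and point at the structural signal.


Diagnosis: u-substitution — structure check: outer function, inner expression 3 σ^{4} - 1, inner derivative as a factor — the classic u = 3 σ^{4} - 1 pattern. Nothing stops a full expansion here — the substitution simply spares the algebra.


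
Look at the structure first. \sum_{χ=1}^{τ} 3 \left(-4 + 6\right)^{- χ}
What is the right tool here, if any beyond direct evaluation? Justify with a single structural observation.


Diagnosis: the geometric series formula — consecutive terms stand in a fixed index-free ratio — the geometric sum formula closes it.


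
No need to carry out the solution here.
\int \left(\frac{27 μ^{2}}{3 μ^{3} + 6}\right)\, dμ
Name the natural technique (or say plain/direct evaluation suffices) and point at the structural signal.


Verdict: u-substitution — set u = 3 μ^{3} + 6: a constant multiple of its derivative, namely 27 μ^{2}, is present as a factor once the integrand is collected, so the du is sitting there waiting.


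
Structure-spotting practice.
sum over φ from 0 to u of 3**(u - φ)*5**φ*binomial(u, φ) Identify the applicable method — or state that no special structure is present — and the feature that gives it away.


Diagnosis: the binomial theorem — the binomial coefficients weight matched powers of 5 and 3, which is exactly the expansion of a binomial power.


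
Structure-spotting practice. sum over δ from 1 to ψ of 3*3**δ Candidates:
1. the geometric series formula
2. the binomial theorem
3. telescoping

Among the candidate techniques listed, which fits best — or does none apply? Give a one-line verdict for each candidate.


Method: the geometric series formula — consecutive terms stand in a fixed index-free ratio — the geometric sum formula closes it.
- the geometric series formula — a fit — the right tool for this form.
- the binomial theorem — the terms lack the binomial-coefficient-weighted complementary-power pattern of an expansion.
- telescoping — the terms as presented offer no neighboring cancellation — a telescoping rewrite may exist, but the displayed structure does not hand one over.


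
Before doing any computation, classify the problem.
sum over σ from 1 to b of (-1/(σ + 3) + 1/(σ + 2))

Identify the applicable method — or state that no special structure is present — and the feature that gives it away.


Best approach: telescoping — the summand is 1/(σ + 2) minus the same expression shifted by one, so consecutive terms cancel in pairs.


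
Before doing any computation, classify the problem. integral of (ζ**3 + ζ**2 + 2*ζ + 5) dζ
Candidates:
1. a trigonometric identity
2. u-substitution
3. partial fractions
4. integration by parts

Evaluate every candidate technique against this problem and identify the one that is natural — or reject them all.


Diagnosis: no special technique — a term-by-term power-rule job in ζ; no substitution or rearrangement earns its keep here.
- a trigonometric identity — with no trigonometric functions present, identity rewriting has no target.
- u-substitution — any workable substitution here is cosmetic — the integrand is already in directly integrable form.
- partial fractions — the expression is not a ratio of polynomials that decomposes further.
- integration by parts: splitting off a factor buys nothing — the integrand integrates directly without parts.


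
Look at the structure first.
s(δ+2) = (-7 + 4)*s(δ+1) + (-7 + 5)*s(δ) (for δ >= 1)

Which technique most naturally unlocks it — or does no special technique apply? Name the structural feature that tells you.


Best approach: the characteristic-root method — the recurrence treats every index alike (constant coefficients, no forcing) — precisely the regime where r^δ trials close it.


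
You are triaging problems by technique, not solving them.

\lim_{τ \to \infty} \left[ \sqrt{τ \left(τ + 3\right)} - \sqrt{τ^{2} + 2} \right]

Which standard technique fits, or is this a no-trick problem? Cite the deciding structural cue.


Best approach: conjugate multiplication — turning the difference into a conjugate-rationalized ratio makes the limit readable.


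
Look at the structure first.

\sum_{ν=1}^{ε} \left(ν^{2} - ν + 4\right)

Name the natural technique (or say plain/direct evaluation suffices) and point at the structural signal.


Diagnosis: no special technique — Faulhaber territory: sum each constant-multiple power of ν with its closed-form formula, no trick required.


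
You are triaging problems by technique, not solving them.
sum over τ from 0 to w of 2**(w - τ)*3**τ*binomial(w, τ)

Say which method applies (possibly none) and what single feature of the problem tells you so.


Verdict: the binomial theorem — the summand is term τ of a binomial expansion in 3 and 2; the whole sum is a single power.


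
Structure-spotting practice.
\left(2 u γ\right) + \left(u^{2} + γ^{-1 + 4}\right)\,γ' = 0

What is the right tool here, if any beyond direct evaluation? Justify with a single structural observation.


Diagnosis: the exact-equation method — equality of cross partials is the green light — assemble the potential function term by term.


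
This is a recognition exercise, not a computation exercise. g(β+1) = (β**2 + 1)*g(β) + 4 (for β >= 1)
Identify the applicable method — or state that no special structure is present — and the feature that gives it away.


Method: a summation factor — one-term recursion with variable weight β**2 + 1 is solved by product normalization, not by root-finding.


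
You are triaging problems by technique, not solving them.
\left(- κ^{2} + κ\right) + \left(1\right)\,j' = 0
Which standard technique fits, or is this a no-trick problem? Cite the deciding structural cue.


Verdict: no special technique — solved for the derivative, j never appears on the right — this is a direct integration in κ, not a differential-equations problem at heart.


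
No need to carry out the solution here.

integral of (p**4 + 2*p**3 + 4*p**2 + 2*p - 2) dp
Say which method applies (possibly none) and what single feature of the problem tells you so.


Best approach: no special technique — a term-by-term power-rule job in p; no substitution or rearrangement earns its keep here.


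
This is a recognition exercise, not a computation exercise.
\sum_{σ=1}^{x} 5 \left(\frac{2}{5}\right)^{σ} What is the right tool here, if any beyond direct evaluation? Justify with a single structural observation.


Technique: the geometric series formula — the ratio of consecutive terms is the constant \frac{2}{5}, independent of the index — a geometric sum.


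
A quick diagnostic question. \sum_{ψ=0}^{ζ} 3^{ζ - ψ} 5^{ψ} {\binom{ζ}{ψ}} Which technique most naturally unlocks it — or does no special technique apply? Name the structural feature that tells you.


Diagnosis: the binomial theorem — terms weighting {\binom{ζ}{ψ}} against matched powers of 5 and 3 reassemble into (5 + 3)^ζ by the binomial theorem.


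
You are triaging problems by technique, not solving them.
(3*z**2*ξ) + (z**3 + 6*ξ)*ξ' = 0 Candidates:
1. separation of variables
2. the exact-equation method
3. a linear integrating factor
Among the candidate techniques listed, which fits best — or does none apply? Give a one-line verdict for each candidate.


Best approach: the exact-equation method — take the mixed partials of 3*z**2*ξ and z**3 + 6*ξ: they are equal, which certifies an exact differential.
- separation of variables: the two dependences are entangled, not a clean product of one-variable pieces.
- the exact-equation method: yes — fits the structure here.
- a linear integrating factor: a nonlinear term in the unknown puts this outside the integrating-factor template.


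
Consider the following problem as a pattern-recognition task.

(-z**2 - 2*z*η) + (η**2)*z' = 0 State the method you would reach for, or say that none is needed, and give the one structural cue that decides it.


Best approach: the homogeneous substitution — scaling η and z together leaves the slope fixed — it depends only on z/η, so substitute the ratio. A Bernoulli substitution is a fair alternative on this equation directly; the homogeneous reading takes it as given.


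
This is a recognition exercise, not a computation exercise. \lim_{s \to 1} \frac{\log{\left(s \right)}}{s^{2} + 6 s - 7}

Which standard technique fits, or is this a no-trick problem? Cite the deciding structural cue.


Technique: l'Hôpital's rule (0/0) — plug in 1: top and bottom both hit zero, so differentiate each and retry. Known elementary limits would finish this too — the rule just bypasses the case analysis.


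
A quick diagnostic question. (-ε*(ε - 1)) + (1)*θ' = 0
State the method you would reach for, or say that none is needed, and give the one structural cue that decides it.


Method: no special technique — solved for the derivative, no θ appears — this is antidifferentiation in ε wearing ODE clothing.


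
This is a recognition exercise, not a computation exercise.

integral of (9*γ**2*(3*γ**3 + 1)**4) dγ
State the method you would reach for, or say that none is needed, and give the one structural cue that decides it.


Diagnosis: u-substitution — differentiating the inner expression 3*γ**3 + 1 produces the factor 9*γ**2 up to a constant multiple, so substituting u = 3*γ**3 + 1 reduces everything to a one-variable integral in u. A patient expand-and-integrate also lands it; recognizing the inner expression is the shortcut.


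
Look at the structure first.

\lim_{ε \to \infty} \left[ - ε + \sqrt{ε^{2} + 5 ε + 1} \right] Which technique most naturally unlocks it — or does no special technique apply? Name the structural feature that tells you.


Diagnosis: conjugate multiplication — neither \sqrt{ε^{2} + 5 ε + 1} nor ε converges alone, so rewrite their difference as a conjugate-rationalized quotient first.


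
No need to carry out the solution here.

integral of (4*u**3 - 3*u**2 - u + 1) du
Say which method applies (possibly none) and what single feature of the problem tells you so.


Verdict: no special technique — the integrand is a sum of constant multiples of powers of u — integrate term by term.


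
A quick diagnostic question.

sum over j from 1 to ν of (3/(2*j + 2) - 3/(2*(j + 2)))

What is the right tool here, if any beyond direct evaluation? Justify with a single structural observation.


Verdict: telescoping — the generic term is a one-step difference of 3/(2*j + 2), so partial sums shortcut to endpoint evaluation.


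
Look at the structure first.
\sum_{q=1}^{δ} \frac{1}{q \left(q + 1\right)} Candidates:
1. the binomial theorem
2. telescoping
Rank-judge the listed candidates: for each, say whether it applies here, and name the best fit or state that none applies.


Diagnosis: telescoping — integer-spaced poles in \frac{1}{q \left(q + 1\right)} are the telescoping signature in disguise.
- the binomial theorem — the terms do not reassemble into a binomial power.
- telescoping — yes, a natural case for it.


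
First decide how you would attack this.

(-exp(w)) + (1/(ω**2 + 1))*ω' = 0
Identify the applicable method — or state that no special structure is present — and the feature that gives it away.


Best approach: separation of variables — separating collects all ω-dependence with the derivative and leaves all w-dependence opposite: variables separate. One could also solve this as an exact equation; with each coefficient in its own variable, separating is the same work with fewer steps.


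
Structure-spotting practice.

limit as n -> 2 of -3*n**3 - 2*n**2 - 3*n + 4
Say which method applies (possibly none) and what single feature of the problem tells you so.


Method: no special technique — the expression is continuous at 2 — substitute and evaluate; no indeterminate form appears.


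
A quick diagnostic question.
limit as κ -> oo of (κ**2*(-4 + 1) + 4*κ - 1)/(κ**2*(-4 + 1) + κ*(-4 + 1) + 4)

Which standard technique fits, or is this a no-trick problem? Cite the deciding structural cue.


Technique: dominant-term comparison — growth-rate triage: the leading powers of κ decide the limit, everything else is noise. As a single quotient, the ∞/∞ shape would yield to repeated differentiation as well — the growth comparison gets there in one look.


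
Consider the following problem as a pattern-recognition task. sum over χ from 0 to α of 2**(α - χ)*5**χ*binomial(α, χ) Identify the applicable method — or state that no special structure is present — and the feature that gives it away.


Best approach: the binomial theorem — the summand is term χ of a binomial expansion in 5 and 2; the whole sum is a single power.


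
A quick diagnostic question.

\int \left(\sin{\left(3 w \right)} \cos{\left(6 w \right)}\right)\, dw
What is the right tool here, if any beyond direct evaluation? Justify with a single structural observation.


Verdict: a trigonometric identity — distinct frequencies under one product (\sin{\left(3 w \right)} \cos{\left(6 w \right)}): the product-to-sum identity is the systematic route to an integrable form.


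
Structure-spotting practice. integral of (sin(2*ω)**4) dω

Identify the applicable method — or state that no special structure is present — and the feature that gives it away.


Diagnosis: a trigonometric identity — the even exponent on sin(2*ω)**4 signals one move: rewrite via cos of the doubled angle.


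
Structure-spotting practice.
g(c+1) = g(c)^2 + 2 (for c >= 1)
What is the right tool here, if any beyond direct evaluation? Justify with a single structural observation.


Diagnosis: no special technique — once the recursion is nonlinear, characteristic roots, master substitutions, and summation factors are all off the table.


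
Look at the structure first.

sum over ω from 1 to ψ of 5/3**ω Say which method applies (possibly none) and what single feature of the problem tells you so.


Method: the geometric series formula — consecutive terms stand in a fixed index-free ratio — the geometric sum formula closes it.


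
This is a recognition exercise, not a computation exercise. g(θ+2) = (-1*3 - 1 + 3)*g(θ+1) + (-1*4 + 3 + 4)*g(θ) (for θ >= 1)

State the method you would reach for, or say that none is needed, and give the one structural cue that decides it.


Diagnosis: the characteristic-root method — because shifting θ leaves the equation's coefficients unchanged, exponential trials reduce it to algebra.


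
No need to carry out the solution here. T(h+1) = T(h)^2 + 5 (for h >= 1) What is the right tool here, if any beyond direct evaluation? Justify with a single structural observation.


Diagnosis: no special technique — each new value is a nonlinear function of earlier ones — scaling arguments and superposition both fail.


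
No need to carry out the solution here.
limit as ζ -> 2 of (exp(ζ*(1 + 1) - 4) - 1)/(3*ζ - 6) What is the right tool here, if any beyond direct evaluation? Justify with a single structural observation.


Best approach: l'Hôpital's rule (0/0) — the 0/0 form at 2 is the signature situation for l'Hôpital's rule. Expanding numerator and denominator to first order gives the same value — the rule automates exactly that.


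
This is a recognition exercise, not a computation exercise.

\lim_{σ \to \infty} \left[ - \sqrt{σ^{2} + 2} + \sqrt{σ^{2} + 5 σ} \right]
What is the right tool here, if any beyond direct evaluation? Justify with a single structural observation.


Method: conjugate multiplication — the difference \sqrt{σ^{2} + 5 σ} - \sqrt{σ^{2} + 2} is an ∞ − ∞ stalemate; its conjugate partner breaks the tie.


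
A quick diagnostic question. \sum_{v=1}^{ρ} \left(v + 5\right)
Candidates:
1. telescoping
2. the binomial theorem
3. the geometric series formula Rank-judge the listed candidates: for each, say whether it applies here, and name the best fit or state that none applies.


Diagnosis: no special technique — nothing telescopes and nothing is geometric; polynomial terms in v sum term by term.
- telescoping: in the displayed form, no term reappears at a neighboring index to cancel against.
- the binomial theorem: there is no pair of bases whose matched powers would reassemble into a single binomial power.
- the geometric series formula — there is no constant term-to-term ratio.


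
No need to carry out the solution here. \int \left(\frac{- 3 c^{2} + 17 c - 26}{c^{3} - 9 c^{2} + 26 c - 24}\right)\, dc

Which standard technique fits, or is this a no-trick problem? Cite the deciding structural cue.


Verdict: partial fractions — each factor of c^{3} - 9 c^{2} + 26 c - 24 owns one elementary piece of the integrand — separate them and integrate piecewise.


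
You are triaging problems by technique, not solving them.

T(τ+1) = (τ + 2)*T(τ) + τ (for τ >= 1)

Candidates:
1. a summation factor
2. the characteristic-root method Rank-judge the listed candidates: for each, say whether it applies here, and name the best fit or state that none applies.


Technique: a summation factor — an index-dependent multiplier τ + 2 rules out characteristic roots; a summation factor converts it to a pure difference.
- a summation factor: a fit — the right tool for this form.
- the characteristic-root method: an index-dependent weight blocks the pure exponential ansatz.


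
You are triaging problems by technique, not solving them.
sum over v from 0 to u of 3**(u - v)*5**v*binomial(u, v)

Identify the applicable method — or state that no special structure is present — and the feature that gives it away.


Verdict: the binomial theorem — the binomial coefficients weight matched powers of 5 and 3, which is exactly the expansion of a binomial power.


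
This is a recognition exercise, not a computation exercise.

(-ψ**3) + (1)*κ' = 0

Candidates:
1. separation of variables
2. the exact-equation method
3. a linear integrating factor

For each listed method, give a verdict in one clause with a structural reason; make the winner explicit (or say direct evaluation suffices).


Best approach: no special technique — solved for the derivative, no κ appears — this is antidifferentiation in ψ wearing ODE clothing.
- separation of variables: separation is only trivially available — with the unknown absent from the slope this is a direct integration, not a separation problem.
- the exact-equation method — no dependence on the unknown anywhere: exactness is a label without content here.
- a linear integrating factor: with the unknown absent the integrating factor is a formality; direct integration is the working structure.


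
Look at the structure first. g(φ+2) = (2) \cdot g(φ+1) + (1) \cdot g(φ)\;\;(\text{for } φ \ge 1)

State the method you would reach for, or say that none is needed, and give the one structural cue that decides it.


Technique: the characteristic-root method — because shifting φ leaves the equation's coefficients unchanged, exponential trials reduce it to algebra.


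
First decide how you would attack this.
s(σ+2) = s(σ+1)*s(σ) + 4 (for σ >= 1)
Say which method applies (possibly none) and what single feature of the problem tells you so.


Method: no special technique — once the recursion is nonlinear, characteristic roots, master substitutions, and summation factors are all off the table.


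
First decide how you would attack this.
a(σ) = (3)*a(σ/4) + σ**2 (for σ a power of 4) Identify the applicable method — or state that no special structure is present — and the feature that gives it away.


Method: the master substitution — divide-the-index recursion (σ/4 inside the call) straightens out once the index is rewritten as 4^m.


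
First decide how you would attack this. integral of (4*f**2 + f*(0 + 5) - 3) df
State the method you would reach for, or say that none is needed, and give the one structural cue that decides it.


Method: no special technique — a term-by-term power-rule job in f; no substitution or rearrangement earns its keep here.


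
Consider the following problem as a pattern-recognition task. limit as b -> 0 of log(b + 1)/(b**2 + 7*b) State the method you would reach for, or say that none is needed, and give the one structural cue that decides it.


Best approach: l'Hôpital's rule (0/0) — the 0/0 form at 0 is the signature situation for l'Hôpital's rule. The standard small-argument limits would also carry it; the rule is the systematic route.


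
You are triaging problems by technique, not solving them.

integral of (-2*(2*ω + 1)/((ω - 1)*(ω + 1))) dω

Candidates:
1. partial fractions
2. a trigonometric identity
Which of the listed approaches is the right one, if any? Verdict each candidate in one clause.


Technique: partial fractions — a proper rational integrand whose denominator splits into simpler factors — decompose into partial fractions first.
- partial fractions — yes, a natural case for it.
- a trigonometric identity — no sine or cosine appears, so there is nothing for a trigonometric identity to act on.


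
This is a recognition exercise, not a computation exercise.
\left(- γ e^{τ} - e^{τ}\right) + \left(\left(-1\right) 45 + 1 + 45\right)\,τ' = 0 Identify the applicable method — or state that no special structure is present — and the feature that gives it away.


Verdict: separation of variables — separating collects all τ-dependence with the derivative and leaves all γ-dependence opposite: variables separate.


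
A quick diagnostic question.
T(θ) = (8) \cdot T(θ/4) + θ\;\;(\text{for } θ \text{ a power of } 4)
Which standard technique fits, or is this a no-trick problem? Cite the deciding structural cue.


Method: the master substitution — treat m = log base 4 of θ as the new clock: one recursion step advances m by one while θ scales by 4.


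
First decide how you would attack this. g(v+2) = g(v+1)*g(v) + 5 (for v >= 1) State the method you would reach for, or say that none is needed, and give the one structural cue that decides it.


Verdict: no special technique — the unknown sequence enters the update nonlinearly, so no linear method fits the recurrence as written — direct iteration remains.


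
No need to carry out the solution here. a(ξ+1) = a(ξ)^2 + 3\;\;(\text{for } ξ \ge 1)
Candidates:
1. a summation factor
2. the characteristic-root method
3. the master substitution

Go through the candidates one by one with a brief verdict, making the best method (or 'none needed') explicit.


Best approach: no special technique — the recurrence is nonlinear in the sequence terms; no linear-recurrence method fits it as written — one iterates or studies it directly.
- a summation factor: the recursion is nonlinear — outside the first-order linear family a summation factor addresses.
- the characteristic-root method — nonlinearity rules out exponential-mode superposition from the start.
- the master substitution: the recursion shifts the index rather than dividing it.


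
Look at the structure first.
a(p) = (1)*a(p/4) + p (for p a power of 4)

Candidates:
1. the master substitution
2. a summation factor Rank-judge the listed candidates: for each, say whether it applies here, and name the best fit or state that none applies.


Technique: the master substitution — the argument shrinks by the factor 4, so measure the index on a logarithmic scale and the recursion becomes a shift.
- the master substitution — a fit — the right tool for this form.
- a summation factor — the recursion divides its index rather than shifting it — there is no previous-term chain for a summation factor to telescope.


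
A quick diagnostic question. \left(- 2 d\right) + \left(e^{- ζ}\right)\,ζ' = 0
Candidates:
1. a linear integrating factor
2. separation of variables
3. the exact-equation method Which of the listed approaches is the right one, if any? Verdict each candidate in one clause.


Technique: separation of variables — solved for the derivative, the right side splits multiplicatively into a function of each variable alone — divide and integrate each side.
- a linear integrating factor — the unknown enters nonlinearly (through a power, a denominator, or a transcendental function), which the linear integrating-factor recipe cannot absorb as-is — any repair would come from a preliminary substitution, not the factor.
- separation of variables — a fit — the right tool for this form.
- the exact-equation method: any potential here is of the trivial single-variable kind; the exact method earns its name only with genuine cross terms.


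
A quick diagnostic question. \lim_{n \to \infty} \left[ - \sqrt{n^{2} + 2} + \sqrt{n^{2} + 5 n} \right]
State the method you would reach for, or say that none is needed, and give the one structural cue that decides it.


Method: conjugate multiplication — \sqrt{n^{2} + 5 n} and \sqrt{n^{2} + 2} both blow up, but their difference is tame once the conjugate rationalizes it.


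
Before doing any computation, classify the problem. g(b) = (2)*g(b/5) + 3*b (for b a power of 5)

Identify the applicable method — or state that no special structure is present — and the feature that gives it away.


Verdict: the master substitution — the argument contracts 5-fold per step: reindex b exponentially and solve the linear recurrence in the new index.


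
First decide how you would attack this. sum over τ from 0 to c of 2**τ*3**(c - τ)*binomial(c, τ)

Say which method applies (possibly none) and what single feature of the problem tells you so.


Method: the binomial theorem — terms weighting binomial(c, τ) against matched powers of 2 and 3 reassemble into (2 + 3)^c by the binomial theorem.


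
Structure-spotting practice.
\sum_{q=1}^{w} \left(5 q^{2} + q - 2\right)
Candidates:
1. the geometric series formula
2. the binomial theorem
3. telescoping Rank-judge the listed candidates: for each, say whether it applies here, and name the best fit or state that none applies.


Verdict: no special technique — with only polynomial terms in q present, the classical sum-of-powers identities are all you need.
- the geometric series formula — the term-to-term ratio drifts with the index — the one thing the geometric formula cannot absorb.
- the binomial theorem — the terms do not reassemble into a binomial power.
- telescoping: writing out consecutive terms as given produces no pairwise cancellation.


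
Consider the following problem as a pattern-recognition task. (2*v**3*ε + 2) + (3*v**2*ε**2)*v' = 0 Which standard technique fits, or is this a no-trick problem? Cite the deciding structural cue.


Best approach: the exact-equation method — this form is already the differential of something: the matching mixed partials of 2*v**3*ε + 2 and 3*v**2*ε**2 prove it.


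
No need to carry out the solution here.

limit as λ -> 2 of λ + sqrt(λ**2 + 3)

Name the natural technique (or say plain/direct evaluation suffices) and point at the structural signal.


Diagnosis: no special technique — no zero denominators, no indeterminate clash at 2 — substitute and read off the value.


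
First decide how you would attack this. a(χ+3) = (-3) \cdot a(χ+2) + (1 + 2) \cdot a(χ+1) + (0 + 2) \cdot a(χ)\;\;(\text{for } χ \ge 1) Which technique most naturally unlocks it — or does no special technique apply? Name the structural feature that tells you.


Best approach: the characteristic-root method — no index-dependence in the weights and nothing inhomogeneous: classic characteristic-equation setup.
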